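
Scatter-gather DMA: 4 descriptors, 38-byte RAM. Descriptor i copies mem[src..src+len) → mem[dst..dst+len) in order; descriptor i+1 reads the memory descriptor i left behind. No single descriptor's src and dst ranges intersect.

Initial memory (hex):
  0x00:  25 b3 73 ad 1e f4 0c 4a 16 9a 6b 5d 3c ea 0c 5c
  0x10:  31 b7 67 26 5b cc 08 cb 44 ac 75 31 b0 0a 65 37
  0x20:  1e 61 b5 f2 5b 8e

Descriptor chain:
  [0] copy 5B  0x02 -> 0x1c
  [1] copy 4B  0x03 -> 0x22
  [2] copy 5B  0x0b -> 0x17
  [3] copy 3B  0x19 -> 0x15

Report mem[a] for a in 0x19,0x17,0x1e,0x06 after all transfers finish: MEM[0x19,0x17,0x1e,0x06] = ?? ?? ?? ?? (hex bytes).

  after D0: wrote 5B at 0x1c = 73ad1ef40c
  after D1: wrote 4B at 0x22 = ad1ef40c
  after D2: wrote 5B at 0x17 = 5d3cea0c5c
  after D3: wrote 3B at 0x15 = ea0c5c
query mem[0x19]=0xea, mem[0x17]=0x5c, mem[0x1e]=0x1e, mem[0x06]=0x0c

MEM[0x19,0x17,0x1e,0x06] = ea 5c 1e 0c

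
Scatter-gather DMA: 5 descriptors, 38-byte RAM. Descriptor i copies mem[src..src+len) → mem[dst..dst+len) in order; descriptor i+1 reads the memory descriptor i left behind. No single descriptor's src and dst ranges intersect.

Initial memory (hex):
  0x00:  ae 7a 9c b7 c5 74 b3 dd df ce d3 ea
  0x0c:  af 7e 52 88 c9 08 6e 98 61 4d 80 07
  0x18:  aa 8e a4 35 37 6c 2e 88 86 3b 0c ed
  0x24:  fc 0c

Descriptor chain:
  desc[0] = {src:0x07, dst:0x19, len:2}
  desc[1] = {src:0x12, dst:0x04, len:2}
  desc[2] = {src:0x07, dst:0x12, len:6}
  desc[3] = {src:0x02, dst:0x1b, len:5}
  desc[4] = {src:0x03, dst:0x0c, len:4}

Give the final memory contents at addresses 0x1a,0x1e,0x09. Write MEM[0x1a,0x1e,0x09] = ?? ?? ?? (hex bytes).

#0 dst[0x19+2] := {0xdd,0xdf}
#1 dst[0x04+2] := {0x6e,0x98}
#2 dst[0x12+6] := {0xdd,0xdf,0xce,0xd3,0xea,0xaf}
#3 dst[0x1b+5] := {0x9c,0xb7,0x6e,0x98,0xb3}
#4 dst[0x0c+4] := {0xb7,0x6e,0x98,0xb3}
query mem[0x1a]=0xdf, mem[0x1e]=0x98, mem[0x09]=0xce

MEM[0x1a,0x1e,0x09] = df 98 ce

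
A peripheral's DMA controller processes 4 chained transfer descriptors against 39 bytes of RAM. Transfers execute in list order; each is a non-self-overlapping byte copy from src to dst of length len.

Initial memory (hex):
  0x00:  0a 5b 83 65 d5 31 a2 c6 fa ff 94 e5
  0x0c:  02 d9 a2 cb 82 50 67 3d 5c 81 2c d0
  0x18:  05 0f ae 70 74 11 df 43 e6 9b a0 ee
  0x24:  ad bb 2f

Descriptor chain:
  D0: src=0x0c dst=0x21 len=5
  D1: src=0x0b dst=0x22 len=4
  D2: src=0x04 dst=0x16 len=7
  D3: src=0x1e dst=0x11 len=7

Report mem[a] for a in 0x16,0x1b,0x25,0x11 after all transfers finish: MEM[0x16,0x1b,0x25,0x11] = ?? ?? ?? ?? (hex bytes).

MEM[0x16,0x1b,0x25,0x11] = 02 ff a2 df

#0 dst[0x21+5] := {0x02,0xd9,0xa2,0xcb,0x82}
#1 dst[0x22+4] := {0xe5,0x02,0xd9,0xa2}
#2 dst[0x16+7] := {0xd5,0x31,0xa2,0xc6,0xfa,0xff,0x94}
#3 dst[0x11+7] := {0xdf,0x43,0xe6,0x02,0xe5,0x02,0xd9}
query mem[0x16]=0x02, mem[0x1b]=0xff, mem[0x25]=0xa2, mem[0x11]=0xdf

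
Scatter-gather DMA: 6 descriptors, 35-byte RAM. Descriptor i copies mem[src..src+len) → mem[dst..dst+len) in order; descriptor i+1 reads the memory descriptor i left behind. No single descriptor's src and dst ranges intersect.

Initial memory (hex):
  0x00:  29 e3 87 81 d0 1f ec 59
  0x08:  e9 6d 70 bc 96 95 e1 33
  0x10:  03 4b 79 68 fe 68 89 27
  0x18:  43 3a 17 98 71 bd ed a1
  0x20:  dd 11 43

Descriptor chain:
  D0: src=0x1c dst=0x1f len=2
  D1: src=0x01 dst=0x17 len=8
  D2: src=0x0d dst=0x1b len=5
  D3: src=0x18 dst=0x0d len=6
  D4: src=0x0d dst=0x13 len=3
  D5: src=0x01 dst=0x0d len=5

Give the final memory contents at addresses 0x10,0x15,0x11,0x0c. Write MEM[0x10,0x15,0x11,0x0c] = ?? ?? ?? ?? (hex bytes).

MEM[0x10,0x15,0x11,0x0c] = d0 d0 1f 96

[0] 0x1c->0x1f len=2 : 71 bd
[1] 0x01->0x17 len=8 : e3 87 81 d0 1f ec 59 e9
[2] 0x0d->0x1b len=5 : 95 e1 33 03 4b
[3] 0x18->0x0d len=6 : 87 81 d0 95 e1 33
[4] 0x0d->0x13 len=3 : 87 81 d0
[5] 0x01->0x0d len=5 : e3 87 81 d0 1f
query mem[0x10]=0xd0, mem[0x15]=0xd0, mem[0x11]=0x1f, mem[0x0c]=0x96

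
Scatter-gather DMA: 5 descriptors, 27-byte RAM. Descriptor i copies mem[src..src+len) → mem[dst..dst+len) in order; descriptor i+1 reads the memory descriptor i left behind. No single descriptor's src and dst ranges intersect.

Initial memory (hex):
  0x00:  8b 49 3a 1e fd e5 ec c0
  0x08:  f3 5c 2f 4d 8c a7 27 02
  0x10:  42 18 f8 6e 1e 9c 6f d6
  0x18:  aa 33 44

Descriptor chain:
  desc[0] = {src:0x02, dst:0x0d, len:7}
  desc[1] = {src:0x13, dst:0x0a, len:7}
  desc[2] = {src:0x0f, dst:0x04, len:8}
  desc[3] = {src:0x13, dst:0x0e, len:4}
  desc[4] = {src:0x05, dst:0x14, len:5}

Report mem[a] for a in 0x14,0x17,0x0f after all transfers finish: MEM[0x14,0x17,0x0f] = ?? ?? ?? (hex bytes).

MEM[0x14,0x17,0x0f] = 33 f3 1e

#0 dst[0x0d+7] := {0x3a,0x1e,0xfd,0xe5,0xec,0xc0,0xf3}
#1 dst[0x0a+7] := {0xf3,0x1e,0x9c,0x6f,0xd6,0xaa,0x33}
#2 dst[0x04+8] := {0xaa,0x33,0xec,0xc0,0xf3,0x1e,0x9c,0x6f}
#3 dst[0x0e+4] := {0xf3,0x1e,0x9c,0x6f}
#4 dst[0x14+5] := {0x33,0xec,0xc0,0xf3,0x1e}
query mem[0x14]=0x33, mem[0x17]=0xf3, mem[0x0f]=0x1e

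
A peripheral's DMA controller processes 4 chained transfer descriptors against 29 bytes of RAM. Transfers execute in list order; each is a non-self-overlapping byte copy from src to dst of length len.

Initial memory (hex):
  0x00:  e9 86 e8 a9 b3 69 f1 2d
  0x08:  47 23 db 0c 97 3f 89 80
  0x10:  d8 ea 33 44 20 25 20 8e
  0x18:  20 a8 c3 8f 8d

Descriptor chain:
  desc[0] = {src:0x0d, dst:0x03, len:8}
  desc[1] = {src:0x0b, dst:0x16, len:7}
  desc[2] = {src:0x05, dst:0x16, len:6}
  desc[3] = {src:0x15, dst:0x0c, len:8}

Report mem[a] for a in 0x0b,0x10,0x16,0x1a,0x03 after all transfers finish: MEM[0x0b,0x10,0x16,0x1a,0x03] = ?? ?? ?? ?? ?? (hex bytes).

MEM[0x0b,0x10,0x16,0x1a,0x03] = 0c 33 80 44 3f

  after D0: wrote 8B at 0x03 = 3f8980d8ea334420
  after D1: wrote 7B at 0x16 = 0c973f8980d8ea
  after D2: wrote 6B at 0x16 = 80d8ea334420
  after D3: wrote 8B at 0x0c = 2580d8ea334420ea
query mem[0x0b]=0x0c, mem[0x10]=0x33, mem[0x16]=0x80, mem[0x1a]=0x44, mem[0x03]=0x3f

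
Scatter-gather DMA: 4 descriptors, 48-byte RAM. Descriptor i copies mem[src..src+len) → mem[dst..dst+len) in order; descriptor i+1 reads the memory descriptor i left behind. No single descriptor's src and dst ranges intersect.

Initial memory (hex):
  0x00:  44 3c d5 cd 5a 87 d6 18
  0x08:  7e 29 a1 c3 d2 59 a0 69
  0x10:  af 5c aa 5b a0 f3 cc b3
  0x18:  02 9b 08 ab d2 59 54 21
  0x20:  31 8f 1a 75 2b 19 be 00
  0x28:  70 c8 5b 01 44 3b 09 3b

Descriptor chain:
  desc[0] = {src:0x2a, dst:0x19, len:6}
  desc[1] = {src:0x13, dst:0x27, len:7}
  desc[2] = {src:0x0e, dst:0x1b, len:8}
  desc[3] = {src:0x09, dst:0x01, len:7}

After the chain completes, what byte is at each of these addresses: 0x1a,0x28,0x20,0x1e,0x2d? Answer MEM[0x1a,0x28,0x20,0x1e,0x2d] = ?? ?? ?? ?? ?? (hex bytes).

[0] 0x2a->0x19 len=6 : 5b 01 44 3b 09 3b
[1] 0x13->0x27 len=7 : 5b a0 f3 cc b3 02 5b
[2] 0x0e->0x1b len=8 : a0 69 af 5c aa 5b a0 f3
[3] 0x09->0x01 len=7 : 29 a1 c3 d2 59 a0 69
query mem[0x1a]=0x01, mem[0x28]=0xa0, mem[0x20]=0x5b, mem[0x1e]=0x5c, mem[0x2d]=0x5b

MEM[0x1a,0x28,0x20,0x1e,0x2d] = 01 a0 5b 5c 5b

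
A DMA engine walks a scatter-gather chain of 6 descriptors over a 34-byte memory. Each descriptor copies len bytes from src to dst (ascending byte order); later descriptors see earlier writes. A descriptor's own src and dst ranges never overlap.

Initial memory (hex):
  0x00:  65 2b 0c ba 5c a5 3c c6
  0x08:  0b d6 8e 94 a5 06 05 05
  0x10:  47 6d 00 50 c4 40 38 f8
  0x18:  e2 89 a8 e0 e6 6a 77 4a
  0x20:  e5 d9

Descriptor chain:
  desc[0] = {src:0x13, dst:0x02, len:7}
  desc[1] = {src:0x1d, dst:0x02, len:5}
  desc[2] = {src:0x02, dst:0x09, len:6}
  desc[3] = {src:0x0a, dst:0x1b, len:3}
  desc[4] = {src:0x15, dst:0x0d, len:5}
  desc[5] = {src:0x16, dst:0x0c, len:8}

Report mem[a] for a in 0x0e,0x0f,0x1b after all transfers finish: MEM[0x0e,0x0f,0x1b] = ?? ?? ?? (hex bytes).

D0: mem[0x02..0x08] <- [50 c4 40 38 f8 e2 89]
D1: mem[0x02..0x06] <- [6a 77 4a e5 d9]
D2: mem[0x09..0x0e] <- [6a 77 4a e5 d9 e2]
D3: mem[0x1b..0x1d] <- [77 4a e5]
D4: mem[0x0d..0x11] <- [40 38 f8 e2 89]
D5: mem[0x0c..0x13] <- [38 f8 e2 89 a8 77 4a e5]
query mem[0x0e]=0xe2, mem[0x0f]=0x89, mem[0x1b]=0x77

MEM[0x0e,0x0f,0x1b] = e2 89 77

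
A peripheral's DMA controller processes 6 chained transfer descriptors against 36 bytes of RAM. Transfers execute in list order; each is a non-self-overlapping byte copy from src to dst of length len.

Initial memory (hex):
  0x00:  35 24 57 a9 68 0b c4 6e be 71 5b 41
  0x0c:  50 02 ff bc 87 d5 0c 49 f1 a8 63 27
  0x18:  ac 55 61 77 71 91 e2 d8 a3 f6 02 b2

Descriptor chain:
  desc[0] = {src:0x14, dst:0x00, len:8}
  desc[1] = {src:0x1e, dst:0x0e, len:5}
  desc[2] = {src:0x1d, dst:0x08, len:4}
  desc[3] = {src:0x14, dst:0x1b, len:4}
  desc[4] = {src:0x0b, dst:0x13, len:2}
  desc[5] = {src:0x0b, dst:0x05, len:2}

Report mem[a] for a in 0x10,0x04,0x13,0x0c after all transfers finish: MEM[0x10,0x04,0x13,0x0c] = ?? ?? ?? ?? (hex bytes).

MEM[0x10,0x04,0x13,0x0c] = a3 ac a3 50

[0] 0x14->0x00 len=8 : f1 a8 63 27 ac 55 61 77
[1] 0x1e->0x0e len=5 : e2 d8 a3 f6 02
[2] 0x1d->0x08 len=4 : 91 e2 d8 a3
[3] 0x14->0x1b len=4 : f1 a8 63 27
[4] 0x0b->0x13 len=2 : a3 50
[5] 0x0b->0x05 len=2 : a3 50
query mem[0x10]=0xa3, mem[0x04]=0xac, mem[0x13]=0xa3, mem[0x0c]=0x50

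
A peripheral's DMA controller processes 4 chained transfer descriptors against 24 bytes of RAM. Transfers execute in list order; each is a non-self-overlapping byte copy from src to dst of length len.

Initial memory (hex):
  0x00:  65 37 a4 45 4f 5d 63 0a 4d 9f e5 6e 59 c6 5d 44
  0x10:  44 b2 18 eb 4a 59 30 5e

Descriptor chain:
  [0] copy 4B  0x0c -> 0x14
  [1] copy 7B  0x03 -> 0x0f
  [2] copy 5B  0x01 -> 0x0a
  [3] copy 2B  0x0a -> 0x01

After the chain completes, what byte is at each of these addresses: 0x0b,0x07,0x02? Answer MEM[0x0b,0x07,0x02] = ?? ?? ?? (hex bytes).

  after D0: wrote 4B at 0x14 = 59c65d44
  after D1: wrote 7B at 0x0f = 454f5d630a4d9f
  after D2: wrote 5B at 0x0a = 37a4454f5d
  after D3: wrote 2B at 0x01 = 37a4
query mem[0x0b]=0xa4, mem[0x07]=0x0a, mem[0x02]=0xa4

MEM[0x0b,0x07,0x02] = a4 0a a4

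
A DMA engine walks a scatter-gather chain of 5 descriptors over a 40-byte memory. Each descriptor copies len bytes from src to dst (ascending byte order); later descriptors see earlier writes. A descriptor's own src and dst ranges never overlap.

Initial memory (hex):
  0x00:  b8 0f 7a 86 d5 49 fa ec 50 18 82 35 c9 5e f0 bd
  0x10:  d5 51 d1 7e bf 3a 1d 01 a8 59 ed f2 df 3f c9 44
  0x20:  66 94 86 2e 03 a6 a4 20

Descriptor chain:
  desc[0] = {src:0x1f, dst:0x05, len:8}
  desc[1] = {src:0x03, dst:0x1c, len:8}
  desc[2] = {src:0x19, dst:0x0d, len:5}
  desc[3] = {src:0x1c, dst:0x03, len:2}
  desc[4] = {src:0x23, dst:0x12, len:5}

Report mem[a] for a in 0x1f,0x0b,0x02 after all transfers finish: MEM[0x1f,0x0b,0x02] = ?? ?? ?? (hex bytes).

MEM[0x1f,0x0b,0x02] = 66 a6 7a

[0] 0x1f->0x05 len=8 : 44 66 94 86 2e 03 a6 a4
[1] 0x03->0x1c len=8 : 86 d5 44 66 94 86 2e 03
[2] 0x19->0x0d len=5 : 59 ed f2 86 d5
[3] 0x1c->0x03 len=2 : 86 d5
[4] 0x23->0x12 len=5 : 03 03 a6 a4 20
query mem[0x1f]=0x66, mem[0x0b]=0xa6, mem[0x02]=0x7a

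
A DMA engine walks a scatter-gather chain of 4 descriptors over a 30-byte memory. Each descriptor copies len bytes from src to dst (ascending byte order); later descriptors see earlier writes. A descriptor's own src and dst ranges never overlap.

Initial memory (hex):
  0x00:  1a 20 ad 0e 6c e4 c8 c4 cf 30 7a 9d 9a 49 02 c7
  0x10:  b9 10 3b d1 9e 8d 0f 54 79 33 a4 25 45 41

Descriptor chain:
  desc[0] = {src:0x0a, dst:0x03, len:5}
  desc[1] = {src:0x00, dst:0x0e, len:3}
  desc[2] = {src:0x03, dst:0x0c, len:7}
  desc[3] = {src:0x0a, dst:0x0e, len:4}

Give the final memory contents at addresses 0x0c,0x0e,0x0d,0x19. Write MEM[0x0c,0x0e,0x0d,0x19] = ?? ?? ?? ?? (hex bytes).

[0] 0x0a->0x03 len=5 : 7a 9d 9a 49 02
[1] 0x00->0x0e len=3 : 1a 20 ad
[2] 0x03->0x0c len=7 : 7a 9d 9a 49 02 cf 30
[3] 0x0a->0x0e len=4 : 7a 9d 7a 9d
query mem[0x0c]=0x7a, mem[0x0e]=0x7a, mem[0x0d]=0x9d, mem[0x19]=0x33

MEM[0x0c,0x0e,0x0d,0x19] = 7a 7a 9d 33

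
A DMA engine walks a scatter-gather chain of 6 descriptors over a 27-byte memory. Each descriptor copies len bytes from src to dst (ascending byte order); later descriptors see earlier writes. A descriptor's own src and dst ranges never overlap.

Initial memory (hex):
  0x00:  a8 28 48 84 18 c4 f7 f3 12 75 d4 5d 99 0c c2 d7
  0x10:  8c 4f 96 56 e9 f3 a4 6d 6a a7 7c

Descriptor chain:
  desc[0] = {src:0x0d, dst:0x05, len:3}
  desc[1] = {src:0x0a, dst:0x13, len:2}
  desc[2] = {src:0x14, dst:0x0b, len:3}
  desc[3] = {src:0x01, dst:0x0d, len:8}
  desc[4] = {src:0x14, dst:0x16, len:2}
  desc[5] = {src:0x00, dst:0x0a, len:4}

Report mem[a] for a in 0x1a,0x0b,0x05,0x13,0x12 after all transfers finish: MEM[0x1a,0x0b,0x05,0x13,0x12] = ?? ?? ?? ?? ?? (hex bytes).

MEM[0x1a,0x0b,0x05,0x13,0x12] = 7c 28 0c d7 c2

#0 dst[0x05+3] := {0x0c,0xc2,0xd7}
#1 dst[0x13+2] := {0xd4,0x5d}
#2 dst[0x0b+3] := {0x5d,0xf3,0xa4}
#3 dst[0x0d+8] := {0x28,0x48,0x84,0x18,0x0c,0xc2,0xd7,0x12}
#4 dst[0x16+2] := {0x12,0xf3}
#5 dst[0x0a+4] := {0xa8,0x28,0x48,0x84}
query mem[0x1a]=0x7c, mem[0x0b]=0x28, mem[0x05]=0x0c, mem[0x13]=0xd7, mem[0x12]=0xc2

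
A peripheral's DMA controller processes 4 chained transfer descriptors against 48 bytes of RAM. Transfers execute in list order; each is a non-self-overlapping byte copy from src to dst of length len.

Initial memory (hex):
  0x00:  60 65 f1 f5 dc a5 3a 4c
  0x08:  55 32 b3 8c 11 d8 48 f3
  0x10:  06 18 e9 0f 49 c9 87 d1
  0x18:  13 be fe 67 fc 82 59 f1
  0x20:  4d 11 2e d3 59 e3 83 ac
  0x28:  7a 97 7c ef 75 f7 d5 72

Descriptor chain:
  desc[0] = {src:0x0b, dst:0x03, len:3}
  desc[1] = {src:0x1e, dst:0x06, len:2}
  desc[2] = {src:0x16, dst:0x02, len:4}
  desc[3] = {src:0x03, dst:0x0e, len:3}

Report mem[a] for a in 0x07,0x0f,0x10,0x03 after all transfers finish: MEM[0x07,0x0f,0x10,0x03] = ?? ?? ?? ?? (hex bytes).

#0 dst[0x03+3] := {0x8c,0x11,0xd8}
#1 dst[0x06+2] := {0x59,0xf1}
#2 dst[0x02+4] := {0x87,0xd1,0x13,0xbe}
#3 dst[0x0e+3] := {0xd1,0x13,0xbe}
query mem[0x07]=0xf1, mem[0x0f]=0x13, mem[0x10]=0xbe, mem[0x03]=0xd1

MEM[0x07,0x0f,0x10,0x03] = f1 13 be d1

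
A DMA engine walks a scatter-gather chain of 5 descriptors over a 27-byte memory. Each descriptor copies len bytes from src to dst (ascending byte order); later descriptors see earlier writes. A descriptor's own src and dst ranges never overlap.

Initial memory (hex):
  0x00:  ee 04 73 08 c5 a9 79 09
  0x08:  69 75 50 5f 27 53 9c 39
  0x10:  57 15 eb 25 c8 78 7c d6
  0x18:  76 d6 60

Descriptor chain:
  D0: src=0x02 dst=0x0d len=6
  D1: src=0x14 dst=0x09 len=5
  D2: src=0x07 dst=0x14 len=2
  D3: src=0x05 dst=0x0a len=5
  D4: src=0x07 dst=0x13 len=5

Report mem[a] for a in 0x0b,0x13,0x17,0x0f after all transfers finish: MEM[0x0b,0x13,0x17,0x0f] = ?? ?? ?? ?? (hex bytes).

  after D0: wrote 6B at 0x0d = 7308c5a97909
  after D1: wrote 5B at 0x09 = c8787cd676
  after D2: wrote 2B at 0x14 = 0969
  after D3: wrote 5B at 0x0a = a9790969c8
  after D4: wrote 5B at 0x13 = 0969c8a979
query mem[0x0b]=0x79, mem[0x13]=0x09, mem[0x17]=0x79, mem[0x0f]=0xc5

MEM[0x0b,0x13,0x17,0x0f] = 79 09 79 c5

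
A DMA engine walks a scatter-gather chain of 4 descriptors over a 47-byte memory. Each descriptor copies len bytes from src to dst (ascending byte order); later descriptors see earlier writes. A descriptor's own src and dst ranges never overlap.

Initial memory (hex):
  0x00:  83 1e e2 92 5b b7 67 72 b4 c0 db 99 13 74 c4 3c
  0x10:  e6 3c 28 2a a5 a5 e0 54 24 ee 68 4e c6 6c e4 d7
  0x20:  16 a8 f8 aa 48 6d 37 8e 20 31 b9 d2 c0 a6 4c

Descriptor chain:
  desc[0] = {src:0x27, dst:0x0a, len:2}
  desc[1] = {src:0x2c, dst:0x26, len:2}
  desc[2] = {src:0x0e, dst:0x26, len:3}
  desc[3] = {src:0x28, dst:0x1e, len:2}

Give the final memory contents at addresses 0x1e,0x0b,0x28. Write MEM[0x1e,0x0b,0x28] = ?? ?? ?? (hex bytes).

[0] 0x27->0x0a len=2 : 8e 20
[1] 0x2c->0x26 len=2 : c0 a6
[2] 0x0e->0x26 len=3 : c4 3c e6
[3] 0x28->0x1e len=2 : e6 31
query mem[0x1e]=0xe6, mem[0x0b]=0x20, mem[0x28]=0xe6

MEM[0x1e,0x0b,0x28] = e6 20 e6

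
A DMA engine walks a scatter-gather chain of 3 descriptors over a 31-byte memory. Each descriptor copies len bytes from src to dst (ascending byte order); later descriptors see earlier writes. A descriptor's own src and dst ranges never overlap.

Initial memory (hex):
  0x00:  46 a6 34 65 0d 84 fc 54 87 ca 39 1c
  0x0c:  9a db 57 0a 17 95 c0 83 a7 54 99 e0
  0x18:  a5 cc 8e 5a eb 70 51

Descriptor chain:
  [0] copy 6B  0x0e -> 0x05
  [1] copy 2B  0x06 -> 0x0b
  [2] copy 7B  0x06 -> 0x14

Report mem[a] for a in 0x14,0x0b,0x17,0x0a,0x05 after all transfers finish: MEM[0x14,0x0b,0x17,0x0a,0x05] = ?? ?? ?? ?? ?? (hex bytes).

D0: mem[0x05..0x0a] <- [57 0a 17 95 c0 83]
D1: mem[0x0b..0x0c] <- [0a 17]
D2: mem[0x14..0x1a] <- [0a 17 95 c0 83 0a 17]
query mem[0x14]=0x0a, mem[0x0b]=0x0a, mem[0x17]=0xc0, mem[0x0a]=0x83, mem[0x05]=0x57

MEM[0x14,0x0b,0x17,0x0a,0x05] = 0a 0a c0 83 57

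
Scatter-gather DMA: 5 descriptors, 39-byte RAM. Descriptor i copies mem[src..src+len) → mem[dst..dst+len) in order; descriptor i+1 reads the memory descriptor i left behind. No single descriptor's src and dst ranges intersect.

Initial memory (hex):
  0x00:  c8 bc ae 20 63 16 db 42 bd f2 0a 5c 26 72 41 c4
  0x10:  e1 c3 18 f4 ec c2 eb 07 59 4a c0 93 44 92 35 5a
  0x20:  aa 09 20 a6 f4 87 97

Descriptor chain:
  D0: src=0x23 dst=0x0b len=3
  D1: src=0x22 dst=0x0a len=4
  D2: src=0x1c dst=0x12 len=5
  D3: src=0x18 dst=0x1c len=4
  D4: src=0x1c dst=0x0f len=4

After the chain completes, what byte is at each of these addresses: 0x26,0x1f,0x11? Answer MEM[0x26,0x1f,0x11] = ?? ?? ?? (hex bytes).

MEM[0x26,0x1f,0x11] = 97 93 c0

D0: mem[0x0b..0x0d] <- [a6 f4 87]
D1: mem[0x0a..0x0d] <- [20 a6 f4 87]
D2: mem[0x12..0x16] <- [44 92 35 5a aa]
D3: mem[0x1c..0x1f] <- [59 4a c0 93]
D4: mem[0x0f..0x12] <- [59 4a c0 93]
query mem[0x26]=0x97, mem[0x1f]=0x93, mem[0x11]=0xc0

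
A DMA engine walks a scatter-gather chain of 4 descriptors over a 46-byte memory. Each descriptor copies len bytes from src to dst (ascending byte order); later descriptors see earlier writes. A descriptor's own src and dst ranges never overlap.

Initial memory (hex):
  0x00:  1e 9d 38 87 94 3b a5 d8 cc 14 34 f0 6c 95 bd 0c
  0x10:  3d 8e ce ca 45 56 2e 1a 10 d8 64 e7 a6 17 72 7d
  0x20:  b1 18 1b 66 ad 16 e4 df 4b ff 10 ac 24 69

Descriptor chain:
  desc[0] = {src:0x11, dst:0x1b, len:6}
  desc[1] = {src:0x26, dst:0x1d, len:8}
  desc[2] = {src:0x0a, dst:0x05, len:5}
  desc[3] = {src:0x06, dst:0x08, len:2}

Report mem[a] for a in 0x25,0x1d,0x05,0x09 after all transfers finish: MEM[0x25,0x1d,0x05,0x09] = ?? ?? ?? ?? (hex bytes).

MEM[0x25,0x1d,0x05,0x09] = 16 e4 34 6c

  after D0: wrote 6B at 0x1b = 8ececa45562e
  after D1: wrote 8B at 0x1d = e4df4bff10ac2469
  after D2: wrote 5B at 0x05 = 34f06c95bd
  after D3: wrote 2B at 0x08 = f06c
query mem[0x25]=0x16, mem[0x1d]=0xe4, mem[0x05]=0x34, mem[0x09]=0x6c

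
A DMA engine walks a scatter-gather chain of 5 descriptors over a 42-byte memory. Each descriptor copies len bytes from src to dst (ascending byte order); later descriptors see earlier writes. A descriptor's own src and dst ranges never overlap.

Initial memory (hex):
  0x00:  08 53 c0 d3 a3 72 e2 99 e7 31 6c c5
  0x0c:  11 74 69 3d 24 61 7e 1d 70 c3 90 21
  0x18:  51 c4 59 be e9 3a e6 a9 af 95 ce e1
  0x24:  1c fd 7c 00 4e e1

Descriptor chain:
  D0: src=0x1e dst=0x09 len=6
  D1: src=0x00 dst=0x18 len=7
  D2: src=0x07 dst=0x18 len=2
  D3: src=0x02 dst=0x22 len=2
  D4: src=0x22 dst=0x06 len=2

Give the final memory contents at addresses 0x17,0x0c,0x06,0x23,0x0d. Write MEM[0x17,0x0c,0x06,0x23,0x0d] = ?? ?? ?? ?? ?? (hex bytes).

MEM[0x17,0x0c,0x06,0x23,0x0d] = 21 95 c0 d3 ce

  after D0: wrote 6B at 0x09 = e6a9af95cee1
  after D1: wrote 7B at 0x18 = 0853c0d3a372e2
  after D2: wrote 2B at 0x18 = 99e7
  after D3: wrote 2B at 0x22 = c0d3
  after D4: wrote 2B at 0x06 = c0d3
query mem[0x17]=0x21, mem[0x0c]=0x95, mem[0x06]=0xc0, mem[0x23]=0xd3, mem[0x0d]=0xce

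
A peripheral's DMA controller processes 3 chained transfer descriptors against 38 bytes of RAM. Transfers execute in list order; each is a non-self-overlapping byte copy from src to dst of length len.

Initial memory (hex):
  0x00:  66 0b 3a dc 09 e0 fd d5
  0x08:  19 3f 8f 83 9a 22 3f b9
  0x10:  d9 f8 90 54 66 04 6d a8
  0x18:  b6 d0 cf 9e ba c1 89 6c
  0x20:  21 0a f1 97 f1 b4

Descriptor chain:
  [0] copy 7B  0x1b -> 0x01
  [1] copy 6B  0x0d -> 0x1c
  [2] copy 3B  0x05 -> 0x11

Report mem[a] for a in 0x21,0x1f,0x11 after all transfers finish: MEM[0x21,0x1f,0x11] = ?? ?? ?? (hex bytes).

MEM[0x21,0x1f,0x11] = 90 d9 6c

[0] 0x1b->0x01 len=7 : 9e ba c1 89 6c 21 0a
[1] 0x0d->0x1c len=6 : 22 3f b9 d9 f8 90
[2] 0x05->0x11 len=3 : 6c 21 0a
query mem[0x21]=0x90, mem[0x1f]=0xd9, mem[0x11]=0x6c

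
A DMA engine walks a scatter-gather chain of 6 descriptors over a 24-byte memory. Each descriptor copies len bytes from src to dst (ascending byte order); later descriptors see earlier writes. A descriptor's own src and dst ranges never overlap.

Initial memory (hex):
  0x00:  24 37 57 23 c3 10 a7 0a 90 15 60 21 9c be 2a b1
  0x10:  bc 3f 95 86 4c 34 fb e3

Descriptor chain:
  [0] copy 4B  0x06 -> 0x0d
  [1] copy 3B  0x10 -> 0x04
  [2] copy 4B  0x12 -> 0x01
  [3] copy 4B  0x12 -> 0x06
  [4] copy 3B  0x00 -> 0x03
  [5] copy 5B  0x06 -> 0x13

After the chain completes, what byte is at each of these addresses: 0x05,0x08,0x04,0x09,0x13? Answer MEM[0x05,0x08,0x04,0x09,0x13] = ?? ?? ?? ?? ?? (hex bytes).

[0] 0x06->0x0d len=4 : a7 0a 90 15
[1] 0x10->0x04 len=3 : 15 3f 95
[2] 0x12->0x01 len=4 : 95 86 4c 34
[3] 0x12->0x06 len=4 : 95 86 4c 34
[4] 0x00->0x03 len=3 : 24 95 86
[5] 0x06->0x13 len=5 : 95 86 4c 34 60
query mem[0x05]=0x86, mem[0x08]=0x4c, mem[0x04]=0x95, mem[0x09]=0x34, mem[0x13]=0x95

MEM[0x05,0x08,0x04,0x09,0x13] = 86 4c 95 34 95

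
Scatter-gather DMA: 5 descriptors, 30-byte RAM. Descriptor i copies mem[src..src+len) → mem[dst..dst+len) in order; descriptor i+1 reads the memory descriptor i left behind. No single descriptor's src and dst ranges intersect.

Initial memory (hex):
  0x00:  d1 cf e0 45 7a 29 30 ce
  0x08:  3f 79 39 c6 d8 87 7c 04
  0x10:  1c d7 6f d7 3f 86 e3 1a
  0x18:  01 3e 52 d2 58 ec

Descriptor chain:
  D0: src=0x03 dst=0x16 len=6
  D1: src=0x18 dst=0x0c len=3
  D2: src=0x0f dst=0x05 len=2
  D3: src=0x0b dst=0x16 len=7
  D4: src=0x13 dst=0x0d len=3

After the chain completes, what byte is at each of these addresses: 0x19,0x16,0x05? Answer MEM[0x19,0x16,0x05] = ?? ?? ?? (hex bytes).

D0: mem[0x16..0x1b] <- [45 7a 29 30 ce 3f]
D1: mem[0x0c..0x0e] <- [29 30 ce]
D2: mem[0x05..0x06] <- [04 1c]
D3: mem[0x16..0x1c] <- [c6 29 30 ce 04 1c d7]
D4: mem[0x0d..0x0f] <- [d7 3f 86]
query mem[0x19]=0xce, mem[0x16]=0xc6, mem[0x05]=0x04

MEM[0x19,0x16,0x05] = ce c6 04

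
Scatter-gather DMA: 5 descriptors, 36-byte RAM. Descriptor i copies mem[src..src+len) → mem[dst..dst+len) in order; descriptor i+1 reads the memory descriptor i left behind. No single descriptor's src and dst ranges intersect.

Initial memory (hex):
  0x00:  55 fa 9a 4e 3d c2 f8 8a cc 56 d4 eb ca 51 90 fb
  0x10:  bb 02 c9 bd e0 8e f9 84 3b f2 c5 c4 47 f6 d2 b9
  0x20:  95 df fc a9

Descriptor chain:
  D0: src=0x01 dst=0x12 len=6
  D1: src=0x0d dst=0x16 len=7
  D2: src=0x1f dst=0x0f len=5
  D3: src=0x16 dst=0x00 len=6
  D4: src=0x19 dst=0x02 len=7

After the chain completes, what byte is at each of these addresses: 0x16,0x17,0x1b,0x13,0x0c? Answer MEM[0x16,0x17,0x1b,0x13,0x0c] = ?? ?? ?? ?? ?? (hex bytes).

D0: mem[0x12..0x17] <- [fa 9a 4e 3d c2 f8]
D1: mem[0x16..0x1c] <- [51 90 fb bb 02 fa 9a]
D2: mem[0x0f..0x13] <- [b9 95 df fc a9]
D3: mem[0x00..0x05] <- [51 90 fb bb 02 fa]
D4: mem[0x02..0x08] <- [bb 02 fa 9a f6 d2 b9]
query mem[0x16]=0x51, mem[0x17]=0x90, mem[0x1b]=0xfa, mem[0x13]=0xa9, mem[0x0c]=0xca

MEM[0x16,0x17,0x1b,0x13,0x0c] = 51 90 fa a9 ca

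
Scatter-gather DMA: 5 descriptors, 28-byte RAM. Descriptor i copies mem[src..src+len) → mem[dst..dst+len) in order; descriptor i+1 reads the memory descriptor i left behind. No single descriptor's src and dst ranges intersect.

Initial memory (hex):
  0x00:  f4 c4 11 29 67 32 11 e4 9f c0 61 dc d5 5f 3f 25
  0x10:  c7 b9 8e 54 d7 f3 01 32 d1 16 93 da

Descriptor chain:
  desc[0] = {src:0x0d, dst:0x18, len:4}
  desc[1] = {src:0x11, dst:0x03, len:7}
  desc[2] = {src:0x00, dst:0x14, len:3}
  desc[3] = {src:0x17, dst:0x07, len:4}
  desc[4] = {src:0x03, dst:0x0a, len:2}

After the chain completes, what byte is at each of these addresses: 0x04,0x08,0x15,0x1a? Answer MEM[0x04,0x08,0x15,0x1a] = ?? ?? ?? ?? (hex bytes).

[0] 0x0d->0x18 len=4 : 5f 3f 25 c7
[1] 0x11->0x03 len=7 : b9 8e 54 d7 f3 01 32
[2] 0x00->0x14 len=3 : f4 c4 11
[3] 0x17->0x07 len=4 : 32 5f 3f 25
[4] 0x03->0x0a len=2 : b9 8e
query mem[0x04]=0x8e, mem[0x08]=0x5f, mem[0x15]=0xc4, mem[0x1a]=0x25

MEM[0x04,0x08,0x15,0x1a] = 8e 5f c4 25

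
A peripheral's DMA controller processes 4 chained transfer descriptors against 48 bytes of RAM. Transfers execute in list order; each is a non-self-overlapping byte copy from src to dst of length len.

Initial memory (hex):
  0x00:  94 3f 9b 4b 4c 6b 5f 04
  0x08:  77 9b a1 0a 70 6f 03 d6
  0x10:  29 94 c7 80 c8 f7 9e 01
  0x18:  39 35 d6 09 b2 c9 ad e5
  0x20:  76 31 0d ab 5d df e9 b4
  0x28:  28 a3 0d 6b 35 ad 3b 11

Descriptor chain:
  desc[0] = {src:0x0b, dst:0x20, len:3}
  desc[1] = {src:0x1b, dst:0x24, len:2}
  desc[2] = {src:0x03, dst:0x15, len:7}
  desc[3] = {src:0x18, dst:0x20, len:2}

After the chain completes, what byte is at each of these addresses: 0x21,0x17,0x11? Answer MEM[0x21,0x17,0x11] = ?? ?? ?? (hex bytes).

D0: mem[0x20..0x22] <- [0a 70 6f]
D1: mem[0x24..0x25] <- [09 b2]
D2: mem[0x15..0x1b] <- [4b 4c 6b 5f 04 77 9b]
D3: mem[0x20..0x21] <- [5f 04]
query mem[0x21]=0x04, mem[0x17]=0x6b, mem[0x11]=0x94

MEM[0x21,0x17,0x11] = 04 6b 94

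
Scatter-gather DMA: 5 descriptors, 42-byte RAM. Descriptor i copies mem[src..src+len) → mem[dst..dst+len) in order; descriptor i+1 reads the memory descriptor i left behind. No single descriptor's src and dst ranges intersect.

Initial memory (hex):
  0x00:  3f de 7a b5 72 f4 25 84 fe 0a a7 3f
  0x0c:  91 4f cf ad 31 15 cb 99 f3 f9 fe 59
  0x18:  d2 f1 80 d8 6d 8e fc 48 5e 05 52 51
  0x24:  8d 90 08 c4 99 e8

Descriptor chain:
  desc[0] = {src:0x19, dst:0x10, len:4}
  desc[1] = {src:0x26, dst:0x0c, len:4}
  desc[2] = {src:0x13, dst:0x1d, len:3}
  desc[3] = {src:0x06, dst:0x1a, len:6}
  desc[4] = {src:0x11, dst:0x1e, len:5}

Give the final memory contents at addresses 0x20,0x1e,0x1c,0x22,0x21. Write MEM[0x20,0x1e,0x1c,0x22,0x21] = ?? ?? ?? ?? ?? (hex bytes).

[0] 0x19->0x10 len=4 : f1 80 d8 6d
[1] 0x26->0x0c len=4 : 08 c4 99 e8
[2] 0x13->0x1d len=3 : 6d f3 f9
[3] 0x06->0x1a len=6 : 25 84 fe 0a a7 3f
[4] 0x11->0x1e len=5 : 80 d8 6d f3 f9
query mem[0x20]=0x6d, mem[0x1e]=0x80, mem[0x1c]=0xfe, mem[0x22]=0xf9, mem[0x21]=0xf3

MEM[0x20,0x1e,0x1c,0x22,0x21] = 6d 80 fe f9 f3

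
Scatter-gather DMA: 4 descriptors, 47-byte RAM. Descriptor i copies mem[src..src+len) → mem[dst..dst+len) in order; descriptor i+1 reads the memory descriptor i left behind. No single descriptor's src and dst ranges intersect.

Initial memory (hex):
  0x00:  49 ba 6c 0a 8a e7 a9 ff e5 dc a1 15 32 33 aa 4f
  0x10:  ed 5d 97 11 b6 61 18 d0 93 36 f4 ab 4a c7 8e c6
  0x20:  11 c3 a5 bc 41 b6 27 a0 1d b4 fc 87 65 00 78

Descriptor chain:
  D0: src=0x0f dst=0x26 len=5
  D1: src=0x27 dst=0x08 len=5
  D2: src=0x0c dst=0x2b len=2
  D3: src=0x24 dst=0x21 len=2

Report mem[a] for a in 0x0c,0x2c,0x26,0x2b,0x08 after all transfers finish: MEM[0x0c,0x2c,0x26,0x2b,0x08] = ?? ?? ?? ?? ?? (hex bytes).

#0 dst[0x26+5] := {0x4f,0xed,0x5d,0x97,0x11}
#1 dst[0x08+5] := {0xed,0x5d,0x97,0x11,0x87}
#2 dst[0x2b+2] := {0x87,0x33}
#3 dst[0x21+2] := {0x41,0xb6}
query mem[0x0c]=0x87, mem[0x2c]=0x33, mem[0x26]=0x4f, mem[0x2b]=0x87, mem[0x08]=0xed

MEM[0x0c,0x2c,0x26,0x2b,0x08] = 87 33 4f 87 ed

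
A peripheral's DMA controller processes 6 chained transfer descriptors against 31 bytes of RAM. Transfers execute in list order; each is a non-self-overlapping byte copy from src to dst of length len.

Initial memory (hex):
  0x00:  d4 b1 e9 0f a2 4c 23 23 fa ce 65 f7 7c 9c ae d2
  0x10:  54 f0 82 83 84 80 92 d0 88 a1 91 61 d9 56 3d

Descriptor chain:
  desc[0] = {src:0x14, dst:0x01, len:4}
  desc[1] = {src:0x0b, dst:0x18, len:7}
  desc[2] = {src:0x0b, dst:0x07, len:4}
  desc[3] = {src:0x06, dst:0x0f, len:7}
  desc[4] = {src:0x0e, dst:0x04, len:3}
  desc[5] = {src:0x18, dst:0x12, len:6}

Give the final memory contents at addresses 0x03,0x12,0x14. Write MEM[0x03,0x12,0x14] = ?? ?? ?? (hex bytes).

MEM[0x03,0x12,0x14] = 92 f7 9c

  after D0: wrote 4B at 0x01 = 848092d0
  after D1: wrote 7B at 0x18 = f77c9caed254f0
  after D2: wrote 4B at 0x07 = f77c9cae
  after D3: wrote 7B at 0x0f = 23f77c9caef77c
  after D4: wrote 3B at 0x04 = ae23f7
  after D5: wrote 6B at 0x12 = f77c9caed254
query mem[0x03]=0x92, mem[0x12]=0xf7, mem[0x14]=0x9c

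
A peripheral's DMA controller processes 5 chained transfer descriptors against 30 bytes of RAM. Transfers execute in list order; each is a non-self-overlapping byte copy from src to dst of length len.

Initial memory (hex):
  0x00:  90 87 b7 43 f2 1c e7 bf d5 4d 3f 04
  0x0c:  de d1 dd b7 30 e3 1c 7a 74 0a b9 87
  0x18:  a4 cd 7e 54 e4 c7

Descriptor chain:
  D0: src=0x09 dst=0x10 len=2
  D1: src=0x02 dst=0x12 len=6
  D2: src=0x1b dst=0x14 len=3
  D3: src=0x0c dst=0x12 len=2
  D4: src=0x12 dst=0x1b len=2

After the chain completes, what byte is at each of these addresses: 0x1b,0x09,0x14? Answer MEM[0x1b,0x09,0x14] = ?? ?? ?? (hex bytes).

[0] 0x09->0x10 len=2 : 4d 3f
[1] 0x02->0x12 len=6 : b7 43 f2 1c e7 bf
[2] 0x1b->0x14 len=3 : 54 e4 c7
[3] 0x0c->0x12 len=2 : de d1
[4] 0x12->0x1b len=2 : de d1
query mem[0x1b]=0xde, mem[0x09]=0x4d, mem[0x14]=0x54

MEM[0x1b,0x09,0x14] = de 4d 54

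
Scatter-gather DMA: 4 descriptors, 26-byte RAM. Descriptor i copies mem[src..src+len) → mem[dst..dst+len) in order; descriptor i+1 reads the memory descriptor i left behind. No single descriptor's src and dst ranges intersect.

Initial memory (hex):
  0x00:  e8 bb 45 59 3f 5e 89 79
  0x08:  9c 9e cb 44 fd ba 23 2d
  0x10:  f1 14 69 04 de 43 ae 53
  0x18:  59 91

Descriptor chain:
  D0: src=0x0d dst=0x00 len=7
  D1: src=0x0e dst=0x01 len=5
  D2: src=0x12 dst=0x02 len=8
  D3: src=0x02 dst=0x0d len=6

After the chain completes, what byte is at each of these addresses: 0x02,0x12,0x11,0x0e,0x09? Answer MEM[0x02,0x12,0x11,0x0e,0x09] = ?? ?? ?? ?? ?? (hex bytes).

[0] 0x0d->0x00 len=7 : ba 23 2d f1 14 69 04
[1] 0x0e->0x01 len=5 : 23 2d f1 14 69
[2] 0x12->0x02 len=8 : 69 04 de 43 ae 53 59 91
[3] 0x02->0x0d len=6 : 69 04 de 43 ae 53
query mem[0x02]=0x69, mem[0x12]=0x53, mem[0x11]=0xae, mem[0x0e]=0x04, mem[0x09]=0x91

MEM[0x02,0x12,0x11,0x0e,0x09] = 69 53 ae 04 91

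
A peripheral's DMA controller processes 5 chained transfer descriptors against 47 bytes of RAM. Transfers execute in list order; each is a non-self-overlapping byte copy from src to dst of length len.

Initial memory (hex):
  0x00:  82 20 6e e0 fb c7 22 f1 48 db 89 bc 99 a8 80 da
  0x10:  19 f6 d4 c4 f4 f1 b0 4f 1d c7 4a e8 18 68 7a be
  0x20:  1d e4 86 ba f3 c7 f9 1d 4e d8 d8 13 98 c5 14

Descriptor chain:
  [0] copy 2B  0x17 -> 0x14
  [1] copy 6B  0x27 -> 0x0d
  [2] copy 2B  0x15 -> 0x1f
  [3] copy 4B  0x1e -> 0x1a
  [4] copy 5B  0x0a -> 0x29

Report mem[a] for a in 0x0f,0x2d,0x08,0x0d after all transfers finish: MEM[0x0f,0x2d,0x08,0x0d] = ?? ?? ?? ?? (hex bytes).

MEM[0x0f,0x2d,0x08,0x0d] = d8 4e 48 1d

D0: mem[0x14..0x15] <- [4f 1d]
D1: mem[0x0d..0x12] <- [1d 4e d8 d8 13 98]
D2: mem[0x1f..0x20] <- [1d b0]
D3: mem[0x1a..0x1d] <- [7a 1d b0 e4]
D4: mem[0x29..0x2d] <- [89 bc 99 1d 4e]
query mem[0x0f]=0xd8, mem[0x2d]=0x4e, mem[0x08]=0x48, mem[0x0d]=0x1d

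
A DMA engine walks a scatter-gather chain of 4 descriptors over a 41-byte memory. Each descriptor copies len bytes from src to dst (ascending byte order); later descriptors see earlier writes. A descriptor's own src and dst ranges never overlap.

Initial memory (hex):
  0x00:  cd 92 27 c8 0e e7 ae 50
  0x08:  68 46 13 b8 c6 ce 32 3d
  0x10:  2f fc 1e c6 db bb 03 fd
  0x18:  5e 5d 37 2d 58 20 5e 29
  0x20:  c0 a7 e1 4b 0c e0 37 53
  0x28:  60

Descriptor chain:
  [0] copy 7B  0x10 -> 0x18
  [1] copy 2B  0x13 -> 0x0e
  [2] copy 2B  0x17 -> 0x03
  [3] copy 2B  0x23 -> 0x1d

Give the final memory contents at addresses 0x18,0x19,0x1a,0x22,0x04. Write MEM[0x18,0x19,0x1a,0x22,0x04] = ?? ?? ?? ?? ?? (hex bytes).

MEM[0x18,0x19,0x1a,0x22,0x04] = 2f fc 1e e1 2f

[0] 0x10->0x18 len=7 : 2f fc 1e c6 db bb 03
[1] 0x13->0x0e len=2 : c6 db
[2] 0x17->0x03 len=2 : fd 2f
[3] 0x23->0x1d len=2 : 4b 0c
query mem[0x18]=0x2f, mem[0x19]=0xfc, mem[0x1a]=0x1e, mem[0x22]=0xe1, mem[0x04]=0x2f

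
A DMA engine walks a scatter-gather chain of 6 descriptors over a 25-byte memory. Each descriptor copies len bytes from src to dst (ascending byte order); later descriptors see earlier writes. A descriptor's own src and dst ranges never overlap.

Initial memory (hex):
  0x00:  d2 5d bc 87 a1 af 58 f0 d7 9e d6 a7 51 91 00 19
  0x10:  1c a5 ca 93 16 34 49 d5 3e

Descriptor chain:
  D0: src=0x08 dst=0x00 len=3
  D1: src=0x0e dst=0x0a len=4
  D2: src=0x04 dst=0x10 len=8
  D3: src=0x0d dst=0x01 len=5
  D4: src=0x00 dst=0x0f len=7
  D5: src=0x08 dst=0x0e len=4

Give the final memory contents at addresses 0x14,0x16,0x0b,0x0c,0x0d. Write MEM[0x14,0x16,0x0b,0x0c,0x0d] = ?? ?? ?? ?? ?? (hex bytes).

MEM[0x14,0x16,0x0b,0x0c,0x0d] = af 00 19 1c a5

  after D0: wrote 3B at 0x00 = d79ed6
  after D1: wrote 4B at 0x0a = 00191ca5
  after D2: wrote 8B at 0x10 = a1af58f0d79e0019
  after D3: wrote 5B at 0x01 = a50019a1af
  after D4: wrote 7B at 0x0f = d7a50019a1af58
  after D5: wrote 4B at 0x0e = d79e0019
query mem[0x14]=0xaf, mem[0x16]=0x00, mem[0x0b]=0x19, mem[0x0c]=0x1c, mem[0x0d]=0xa5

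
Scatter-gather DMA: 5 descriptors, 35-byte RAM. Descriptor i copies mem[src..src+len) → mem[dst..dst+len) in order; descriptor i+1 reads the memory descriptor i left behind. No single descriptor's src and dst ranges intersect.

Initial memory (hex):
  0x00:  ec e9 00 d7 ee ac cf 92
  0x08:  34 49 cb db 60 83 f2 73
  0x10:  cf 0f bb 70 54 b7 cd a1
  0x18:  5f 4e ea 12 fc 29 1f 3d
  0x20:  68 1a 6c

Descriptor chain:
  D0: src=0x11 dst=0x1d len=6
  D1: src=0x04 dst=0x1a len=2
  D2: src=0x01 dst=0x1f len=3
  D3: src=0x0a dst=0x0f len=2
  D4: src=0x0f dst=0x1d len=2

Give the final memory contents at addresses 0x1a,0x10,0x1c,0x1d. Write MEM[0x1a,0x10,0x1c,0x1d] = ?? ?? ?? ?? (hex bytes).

MEM[0x1a,0x10,0x1c,0x1d] = ee db fc cb

[0] 0x11->0x1d len=6 : 0f bb 70 54 b7 cd
[1] 0x04->0x1a len=2 : ee ac
[2] 0x01->0x1f len=3 : e9 00 d7
[3] 0x0a->0x0f len=2 : cb db
[4] 0x0f->0x1d len=2 : cb db
query mem[0x1a]=0xee, mem[0x10]=0xdb, mem[0x1c]=0xfc, mem[0x1d]=0xcb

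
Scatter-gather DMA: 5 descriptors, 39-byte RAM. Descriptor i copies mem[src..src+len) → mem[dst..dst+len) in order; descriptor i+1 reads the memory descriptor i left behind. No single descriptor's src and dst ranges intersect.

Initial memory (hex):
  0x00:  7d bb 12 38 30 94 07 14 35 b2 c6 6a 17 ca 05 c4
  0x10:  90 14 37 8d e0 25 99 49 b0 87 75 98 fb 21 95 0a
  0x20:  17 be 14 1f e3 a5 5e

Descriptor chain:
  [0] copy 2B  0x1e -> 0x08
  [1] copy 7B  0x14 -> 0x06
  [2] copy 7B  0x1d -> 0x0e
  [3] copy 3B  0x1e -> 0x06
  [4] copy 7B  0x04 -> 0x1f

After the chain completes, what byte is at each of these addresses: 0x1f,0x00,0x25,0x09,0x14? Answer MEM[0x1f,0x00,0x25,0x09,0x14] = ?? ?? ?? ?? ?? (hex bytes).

[0] 0x1e->0x08 len=2 : 95 0a
[1] 0x14->0x06 len=7 : e0 25 99 49 b0 87 75
[2] 0x1d->0x0e len=7 : 21 95 0a 17 be 14 1f
[3] 0x1e->0x06 len=3 : 95 0a 17
[4] 0x04->0x1f len=7 : 30 94 95 0a 17 49 b0
query mem[0x1f]=0x30, mem[0x00]=0x7d, mem[0x25]=0xb0, mem[0x09]=0x49, mem[0x14]=0x1f

MEM[0x1f,0x00,0x25,0x09,0x14] = 30 7d b0 49 1f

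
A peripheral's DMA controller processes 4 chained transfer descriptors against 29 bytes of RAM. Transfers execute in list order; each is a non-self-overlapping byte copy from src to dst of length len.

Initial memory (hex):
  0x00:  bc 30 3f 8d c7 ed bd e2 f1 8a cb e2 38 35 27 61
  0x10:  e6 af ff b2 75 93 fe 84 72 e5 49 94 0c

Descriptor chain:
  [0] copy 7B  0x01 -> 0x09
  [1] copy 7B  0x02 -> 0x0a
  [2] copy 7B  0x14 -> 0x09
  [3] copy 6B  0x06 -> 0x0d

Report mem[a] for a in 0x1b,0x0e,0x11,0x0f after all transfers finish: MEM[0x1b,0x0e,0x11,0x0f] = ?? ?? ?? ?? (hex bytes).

D0: mem[0x09..0x0f] <- [30 3f 8d c7 ed bd e2]
D1: mem[0x0a..0x10] <- [3f 8d c7 ed bd e2 f1]
D2: mem[0x09..0x0f] <- [75 93 fe 84 72 e5 49]
D3: mem[0x0d..0x12] <- [bd e2 f1 75 93 fe]
query mem[0x1b]=0x94, mem[0x0e]=0xe2, mem[0x11]=0x93, mem[0x0f]=0xf1

MEM[0x1b,0x0e,0x11,0x0f] = 94 e2 93 f1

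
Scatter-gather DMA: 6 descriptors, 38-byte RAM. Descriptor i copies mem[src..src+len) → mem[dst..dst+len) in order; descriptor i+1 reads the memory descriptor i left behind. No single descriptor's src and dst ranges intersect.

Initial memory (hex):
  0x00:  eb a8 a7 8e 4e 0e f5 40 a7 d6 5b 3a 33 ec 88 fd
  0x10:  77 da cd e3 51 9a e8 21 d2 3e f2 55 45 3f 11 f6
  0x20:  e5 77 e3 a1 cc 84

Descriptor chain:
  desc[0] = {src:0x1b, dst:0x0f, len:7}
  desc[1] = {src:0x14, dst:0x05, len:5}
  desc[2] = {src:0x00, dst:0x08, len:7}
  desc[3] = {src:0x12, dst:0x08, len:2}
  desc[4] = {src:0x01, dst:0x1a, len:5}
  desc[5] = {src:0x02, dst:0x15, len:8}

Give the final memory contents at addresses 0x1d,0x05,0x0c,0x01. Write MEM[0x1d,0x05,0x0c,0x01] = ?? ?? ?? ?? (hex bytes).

MEM[0x1d,0x05,0x0c,0x01] = 4e e5 4e a8

  after D0: wrote 7B at 0x0f = 55453f11f6e577
  after D1: wrote 5B at 0x05 = e577e821d2
  after D2: wrote 7B at 0x08 = eba8a78e4ee577
  after D3: wrote 2B at 0x08 = 11f6
  after D4: wrote 5B at 0x1a = a8a78e4ee5
  after D5: wrote 8B at 0x15 = a78e4ee577e811f6
query mem[0x1d]=0x4e, mem[0x05]=0xe5, mem[0x0c]=0x4e, mem[0x01]=0xa8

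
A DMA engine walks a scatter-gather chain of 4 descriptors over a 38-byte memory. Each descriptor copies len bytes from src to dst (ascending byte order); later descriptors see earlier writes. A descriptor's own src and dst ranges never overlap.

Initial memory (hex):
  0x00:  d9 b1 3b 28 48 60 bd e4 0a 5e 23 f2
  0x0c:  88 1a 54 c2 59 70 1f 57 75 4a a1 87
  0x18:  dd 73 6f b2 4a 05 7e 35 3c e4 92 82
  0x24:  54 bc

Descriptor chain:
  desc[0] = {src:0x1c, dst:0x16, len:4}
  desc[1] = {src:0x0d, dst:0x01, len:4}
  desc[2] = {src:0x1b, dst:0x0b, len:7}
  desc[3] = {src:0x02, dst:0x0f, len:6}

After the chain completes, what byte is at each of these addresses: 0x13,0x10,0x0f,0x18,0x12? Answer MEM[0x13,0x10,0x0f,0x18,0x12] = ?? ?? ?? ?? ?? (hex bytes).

MEM[0x13,0x10,0x0f,0x18,0x12] = bd c2 54 7e 60

  after D0: wrote 4B at 0x16 = 4a057e35
  after D1: wrote 4B at 0x01 = 1a54c259
  after D2: wrote 7B at 0x0b = b24a057e353ce4
  after D3: wrote 6B at 0x0f = 54c25960bde4
query mem[0x13]=0xbd, mem[0x10]=0xc2, mem[0x0f]=0x54, mem[0x18]=0x7e, mem[0x12]=0x60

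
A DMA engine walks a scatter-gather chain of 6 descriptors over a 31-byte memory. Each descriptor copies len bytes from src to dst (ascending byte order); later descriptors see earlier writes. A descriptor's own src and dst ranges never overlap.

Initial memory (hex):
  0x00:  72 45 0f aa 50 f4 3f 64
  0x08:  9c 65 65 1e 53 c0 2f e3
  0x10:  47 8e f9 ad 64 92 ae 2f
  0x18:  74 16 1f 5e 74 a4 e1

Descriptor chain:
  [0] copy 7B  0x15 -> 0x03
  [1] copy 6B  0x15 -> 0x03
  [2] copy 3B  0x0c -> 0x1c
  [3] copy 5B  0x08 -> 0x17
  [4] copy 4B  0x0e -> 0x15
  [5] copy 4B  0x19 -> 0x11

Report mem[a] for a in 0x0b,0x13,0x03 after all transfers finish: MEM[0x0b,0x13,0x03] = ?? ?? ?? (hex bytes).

MEM[0x0b,0x13,0x03] = 1e 53 92

#0 dst[0x03+7] := {0x92,0xae,0x2f,0x74,0x16,0x1f,0x5e}
#1 dst[0x03+6] := {0x92,0xae,0x2f,0x74,0x16,0x1f}
#2 dst[0x1c+3] := {0x53,0xc0,0x2f}
#3 dst[0x17+5] := {0x1f,0x5e,0x65,0x1e,0x53}
#4 dst[0x15+4] := {0x2f,0xe3,0x47,0x8e}
#5 dst[0x11+4] := {0x65,0x1e,0x53,0x53}
query mem[0x0b]=0x1e, mem[0x13]=0x53, mem[0x03]=0x92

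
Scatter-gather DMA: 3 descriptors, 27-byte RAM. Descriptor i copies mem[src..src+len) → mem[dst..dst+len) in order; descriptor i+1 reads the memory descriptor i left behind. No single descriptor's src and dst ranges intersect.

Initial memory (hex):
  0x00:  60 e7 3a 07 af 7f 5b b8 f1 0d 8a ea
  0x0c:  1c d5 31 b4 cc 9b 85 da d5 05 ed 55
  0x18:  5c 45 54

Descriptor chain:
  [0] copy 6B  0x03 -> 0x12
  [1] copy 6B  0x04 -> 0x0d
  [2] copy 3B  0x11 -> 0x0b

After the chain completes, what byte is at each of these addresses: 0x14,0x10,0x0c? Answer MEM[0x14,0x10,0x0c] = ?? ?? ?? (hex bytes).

MEM[0x14,0x10,0x0c] = 7f b8 0d

[0] 0x03->0x12 len=6 : 07 af 7f 5b b8 f1
[1] 0x04->0x0d len=6 : af 7f 5b b8 f1 0d
[2] 0x11->0x0b len=3 : f1 0d af
query mem[0x14]=0x7f, mem[0x10]=0xb8, mem[0x0c]=0x0d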